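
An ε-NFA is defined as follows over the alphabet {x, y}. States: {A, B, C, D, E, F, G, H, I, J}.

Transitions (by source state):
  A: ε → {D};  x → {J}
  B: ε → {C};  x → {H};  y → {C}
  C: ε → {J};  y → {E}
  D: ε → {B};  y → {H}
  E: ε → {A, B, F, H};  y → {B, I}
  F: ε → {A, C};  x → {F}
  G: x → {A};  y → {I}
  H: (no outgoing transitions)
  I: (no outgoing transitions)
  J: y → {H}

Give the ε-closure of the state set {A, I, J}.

{A, B, C, D, I, J}

Start with {A, I, J}.
From A via ε: add D.
From D via ε: add B.
From B via ε: add C.
No new states can be added; the closed set is {A, B, C, D, I, J}.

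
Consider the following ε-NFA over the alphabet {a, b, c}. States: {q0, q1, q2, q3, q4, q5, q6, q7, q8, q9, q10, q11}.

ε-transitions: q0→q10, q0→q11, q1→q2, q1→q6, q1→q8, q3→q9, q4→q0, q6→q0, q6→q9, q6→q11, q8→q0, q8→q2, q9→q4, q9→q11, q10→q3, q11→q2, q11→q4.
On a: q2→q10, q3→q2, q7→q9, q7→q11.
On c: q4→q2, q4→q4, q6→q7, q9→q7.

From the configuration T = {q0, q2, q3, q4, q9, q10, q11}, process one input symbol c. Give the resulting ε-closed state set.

{q0, q2, q3, q4, q7, q9, q10, q11}

q4 on c → {q2, q4}.
q9 on c → {q7}.
No c-transition from q0, q2, q3, q10, q11.
Union after reading c: {q2, q4, q7}.
Now take the ε-closure:
From q4 via ε: add q0.
From q0 via ε: add q10, q11.
From q10 via ε: add q3.
From q3 via ε: add q9.
No new states can be added; the closed set is {q0, q2, q3, q4, q7, q9, q10, q11}.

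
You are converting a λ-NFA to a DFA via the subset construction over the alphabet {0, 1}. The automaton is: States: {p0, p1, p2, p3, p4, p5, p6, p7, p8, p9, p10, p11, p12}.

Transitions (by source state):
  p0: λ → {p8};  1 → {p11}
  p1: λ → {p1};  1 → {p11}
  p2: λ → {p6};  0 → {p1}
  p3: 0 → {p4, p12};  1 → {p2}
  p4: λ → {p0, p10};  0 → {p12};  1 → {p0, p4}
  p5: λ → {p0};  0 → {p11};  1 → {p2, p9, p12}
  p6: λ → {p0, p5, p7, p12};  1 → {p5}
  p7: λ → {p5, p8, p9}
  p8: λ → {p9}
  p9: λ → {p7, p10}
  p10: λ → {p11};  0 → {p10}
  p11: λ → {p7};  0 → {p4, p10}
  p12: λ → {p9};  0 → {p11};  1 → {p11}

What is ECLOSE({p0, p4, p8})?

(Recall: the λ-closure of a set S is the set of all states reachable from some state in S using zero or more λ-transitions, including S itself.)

{p0, p4, p5, p7, p8, p9, p10, p11}

Start with {p0, p4, p8}.
From p4 via λ: add p10.
From p8 via λ: add p9.
From p9 via λ: add p7.
From p10 via λ: add p11.
From p7 via λ: add p5.
No new states can be added; the closed set is {p0, p4, p5, p7, p8, p9, p10, p11}.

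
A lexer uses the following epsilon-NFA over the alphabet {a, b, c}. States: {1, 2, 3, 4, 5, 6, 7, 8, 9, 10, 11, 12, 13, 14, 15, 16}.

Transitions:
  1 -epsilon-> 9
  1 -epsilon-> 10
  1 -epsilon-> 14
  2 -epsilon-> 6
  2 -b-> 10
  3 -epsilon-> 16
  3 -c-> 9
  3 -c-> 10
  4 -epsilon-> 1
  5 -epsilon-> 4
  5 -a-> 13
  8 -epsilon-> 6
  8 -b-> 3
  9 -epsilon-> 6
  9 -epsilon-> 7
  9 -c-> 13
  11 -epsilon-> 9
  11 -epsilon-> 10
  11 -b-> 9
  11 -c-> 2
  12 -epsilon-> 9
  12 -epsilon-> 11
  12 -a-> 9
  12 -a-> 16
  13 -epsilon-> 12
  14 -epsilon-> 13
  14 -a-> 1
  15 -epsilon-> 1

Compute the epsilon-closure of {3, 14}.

Start with {3, 14}.
From 3 via epsilon: add 16.
From 14 via epsilon: add 13.
From 13 via epsilon: add 12.
From 12 via epsilon: add 9, 11.
From 9 via epsilon: add 6, 7.
From 11 via epsilon: add 10.
No new states can be added; the closed set is {3, 6, 7, 9, 10, 11, 12, 13, 14, 16}.

{3, 6, 7, 9, 10, 11, 12, 13, 14, 16}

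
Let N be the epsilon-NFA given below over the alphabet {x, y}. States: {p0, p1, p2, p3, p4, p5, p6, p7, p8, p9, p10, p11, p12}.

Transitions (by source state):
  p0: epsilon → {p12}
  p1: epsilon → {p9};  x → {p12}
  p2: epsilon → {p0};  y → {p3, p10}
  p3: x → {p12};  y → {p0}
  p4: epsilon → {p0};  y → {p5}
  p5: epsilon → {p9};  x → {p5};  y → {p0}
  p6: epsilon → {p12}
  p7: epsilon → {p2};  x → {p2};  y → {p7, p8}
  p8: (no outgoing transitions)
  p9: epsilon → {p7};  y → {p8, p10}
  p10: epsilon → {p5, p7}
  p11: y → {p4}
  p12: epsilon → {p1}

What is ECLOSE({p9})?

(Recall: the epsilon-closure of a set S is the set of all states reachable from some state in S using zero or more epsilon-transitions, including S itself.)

{p0, p1, p2, p7, p9, p12}

Start with {p9}.
From p9 via epsilon: add p7.
From p7 via epsilon: add p2.
From p2 via epsilon: add p0.
From p0 via epsilon: add p12.
From p12 via epsilon: add p1.
No new states can be added; the closed set is {p0, p1, p2, p7, p9, p12}.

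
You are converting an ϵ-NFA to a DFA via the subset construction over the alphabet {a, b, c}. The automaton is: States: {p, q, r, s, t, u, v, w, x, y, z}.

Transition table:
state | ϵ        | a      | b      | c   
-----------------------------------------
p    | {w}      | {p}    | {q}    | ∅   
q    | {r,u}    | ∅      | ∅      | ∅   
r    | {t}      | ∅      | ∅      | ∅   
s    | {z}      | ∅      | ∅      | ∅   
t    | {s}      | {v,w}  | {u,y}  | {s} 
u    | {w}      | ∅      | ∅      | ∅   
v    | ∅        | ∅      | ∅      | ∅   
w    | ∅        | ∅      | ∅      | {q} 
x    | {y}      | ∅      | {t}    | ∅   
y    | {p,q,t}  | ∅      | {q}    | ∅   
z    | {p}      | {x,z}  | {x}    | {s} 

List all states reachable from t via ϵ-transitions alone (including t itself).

Start with {t}.
From t via ϵ: add s.
From s via ϵ: add z.
From z via ϵ: add p.
From p via ϵ: add w.
No new states can be added; the closed set is {p, s, t, w, z}.

{p, s, t, w, z}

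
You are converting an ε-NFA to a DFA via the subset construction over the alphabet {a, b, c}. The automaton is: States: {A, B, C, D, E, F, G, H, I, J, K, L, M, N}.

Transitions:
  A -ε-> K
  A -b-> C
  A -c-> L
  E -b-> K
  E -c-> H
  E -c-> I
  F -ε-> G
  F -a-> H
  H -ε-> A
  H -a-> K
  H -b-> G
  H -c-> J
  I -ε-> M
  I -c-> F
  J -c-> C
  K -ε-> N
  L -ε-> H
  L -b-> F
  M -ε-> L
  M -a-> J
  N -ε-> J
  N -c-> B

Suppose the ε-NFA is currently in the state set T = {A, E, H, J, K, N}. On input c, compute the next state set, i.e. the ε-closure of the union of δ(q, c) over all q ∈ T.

{A, B, C, H, I, J, K, L, M, N}

A on c → {L}.
E on c → {H, I}.
H on c → {J}.
J on c → {C}.
N on c → {B}.
No c-transition from K.
Union after reading c: {B, C, H, I, J, L}.
Now take the ε-closure:
From H via ε: add A.
From I via ε: add M.
From A via ε: add K.
From K via ε: add N.
No new states can be added; the closed set is {A, B, C, H, I, J, K, L, M, N}.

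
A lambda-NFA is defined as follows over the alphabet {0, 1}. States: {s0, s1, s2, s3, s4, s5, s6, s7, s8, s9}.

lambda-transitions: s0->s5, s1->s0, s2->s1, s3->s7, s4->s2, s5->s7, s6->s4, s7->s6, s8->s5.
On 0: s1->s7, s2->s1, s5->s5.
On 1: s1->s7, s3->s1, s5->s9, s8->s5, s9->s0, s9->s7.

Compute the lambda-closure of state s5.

Start with {s5}.
From s5 via lambda: add s7.
From s7 via lambda: add s6.
From s6 via lambda: add s4.
From s4 via lambda: add s2.
From s2 via lambda: add s1.
From s1 via lambda: add s0.
No new states can be added; the closed set is {s0, s1, s2, s4, s5, s6, s7}.

{s0, s1, s2, s4, s5, s6, s7}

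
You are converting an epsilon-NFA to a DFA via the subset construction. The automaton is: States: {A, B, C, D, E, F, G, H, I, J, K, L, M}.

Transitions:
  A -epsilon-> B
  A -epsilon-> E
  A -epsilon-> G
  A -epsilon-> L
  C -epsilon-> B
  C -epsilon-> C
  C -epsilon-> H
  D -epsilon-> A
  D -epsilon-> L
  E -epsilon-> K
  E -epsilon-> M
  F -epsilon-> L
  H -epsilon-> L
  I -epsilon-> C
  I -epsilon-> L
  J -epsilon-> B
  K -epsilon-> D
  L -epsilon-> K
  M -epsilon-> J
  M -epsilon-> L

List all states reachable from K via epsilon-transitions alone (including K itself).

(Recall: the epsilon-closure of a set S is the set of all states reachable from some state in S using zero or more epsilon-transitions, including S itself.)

Start with {K}.
From K via epsilon: add D.
From D via epsilon: add A, L.
From A via epsilon: add B, E, G.
From E via epsilon: add M.
From M via epsilon: add J.
No new states can be added; the closed set is {A, B, D, E, G, J, K, L, M}.

{A, B, D, E, G, J, K, L, M}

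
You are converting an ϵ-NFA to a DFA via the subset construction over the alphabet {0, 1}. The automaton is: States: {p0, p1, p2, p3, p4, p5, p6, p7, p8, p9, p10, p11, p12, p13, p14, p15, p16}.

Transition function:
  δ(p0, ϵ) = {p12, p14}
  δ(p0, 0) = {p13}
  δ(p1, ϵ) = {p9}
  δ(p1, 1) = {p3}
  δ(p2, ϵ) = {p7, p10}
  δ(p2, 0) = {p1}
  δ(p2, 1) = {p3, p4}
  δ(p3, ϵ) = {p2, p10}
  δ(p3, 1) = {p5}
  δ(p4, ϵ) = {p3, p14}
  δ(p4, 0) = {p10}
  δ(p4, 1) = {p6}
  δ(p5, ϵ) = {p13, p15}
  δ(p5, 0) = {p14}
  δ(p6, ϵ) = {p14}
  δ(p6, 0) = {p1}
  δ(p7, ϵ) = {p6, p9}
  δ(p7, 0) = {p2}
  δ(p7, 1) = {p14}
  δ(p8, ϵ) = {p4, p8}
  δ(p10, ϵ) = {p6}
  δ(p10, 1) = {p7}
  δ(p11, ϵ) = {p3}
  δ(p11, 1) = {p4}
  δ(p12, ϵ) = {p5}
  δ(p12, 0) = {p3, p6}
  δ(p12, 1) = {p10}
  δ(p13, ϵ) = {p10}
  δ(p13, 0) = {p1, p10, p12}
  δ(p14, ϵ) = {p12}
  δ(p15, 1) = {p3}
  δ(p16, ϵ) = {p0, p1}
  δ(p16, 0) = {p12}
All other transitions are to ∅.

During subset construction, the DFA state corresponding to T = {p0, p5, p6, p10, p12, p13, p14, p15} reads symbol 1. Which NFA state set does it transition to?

p10 on 1 → {p7}.
p12 on 1 → {p10}.
p15 on 1 → {p3}.
No 1-transition from p0, p5, p6, p13, p14.
Union after reading 1: {p3, p7, p10}.
Now take the ϵ-closure:
From p3 via ϵ: add p2.
From p7 via ϵ: add p6, p9.
From p6 via ϵ: add p14.
From p14 via ϵ: add p12.
From p12 via ϵ: add p5.
From p5 via ϵ: add p13, p15.
No new states can be added; the closed set is {p2, p3, p5, p6, p7, p9, p10, p12, p13, p14, p15}.

{p2, p3, p5, p6, p7, p9, p10, p12, p13, p14, p15}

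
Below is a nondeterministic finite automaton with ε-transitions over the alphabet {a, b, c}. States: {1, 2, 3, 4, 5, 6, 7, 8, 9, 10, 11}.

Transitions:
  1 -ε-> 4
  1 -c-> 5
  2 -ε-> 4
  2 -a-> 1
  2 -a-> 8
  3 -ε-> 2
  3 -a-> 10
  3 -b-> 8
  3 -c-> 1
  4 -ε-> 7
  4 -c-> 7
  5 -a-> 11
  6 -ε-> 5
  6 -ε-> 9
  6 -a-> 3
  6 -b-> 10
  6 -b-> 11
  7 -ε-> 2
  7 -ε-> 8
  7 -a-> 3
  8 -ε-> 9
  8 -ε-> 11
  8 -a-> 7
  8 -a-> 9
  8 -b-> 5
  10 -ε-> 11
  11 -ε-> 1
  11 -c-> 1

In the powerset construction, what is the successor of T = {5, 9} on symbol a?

{1, 2, 4, 7, 8, 9, 11}

5 on a → {11}.
No a-transition from 9.
Union after reading a: {11}.
Now take the ε-closure:
From 11 via ε: add 1.
From 1 via ε: add 4.
From 4 via ε: add 7.
From 7 via ε: add 2, 8.
From 8 via ε: add 9.
No new states can be added; the closed set is {1, 2, 4, 7, 8, 9, 11}.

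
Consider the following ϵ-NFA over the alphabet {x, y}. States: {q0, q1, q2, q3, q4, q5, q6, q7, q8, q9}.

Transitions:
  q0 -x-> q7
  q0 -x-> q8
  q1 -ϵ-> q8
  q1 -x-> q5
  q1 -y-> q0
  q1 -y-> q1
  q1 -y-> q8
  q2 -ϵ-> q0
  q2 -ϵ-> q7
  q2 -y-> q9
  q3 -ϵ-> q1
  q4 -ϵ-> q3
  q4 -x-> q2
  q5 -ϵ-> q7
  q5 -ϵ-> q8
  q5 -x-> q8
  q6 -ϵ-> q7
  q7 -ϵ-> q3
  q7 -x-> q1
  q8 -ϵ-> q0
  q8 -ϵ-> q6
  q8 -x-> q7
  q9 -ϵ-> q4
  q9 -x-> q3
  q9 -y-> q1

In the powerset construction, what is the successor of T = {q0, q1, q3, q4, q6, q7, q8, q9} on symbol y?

q1 on y → {q0, q1, q8}.
q9 on y → {q1}.
No y-transition from q0, q3, q4, q6, q7, q8.
Union after reading y: {q0, q1, q8}.
Now take the ϵ-closure:
From q8 via ϵ: add q6.
From q6 via ϵ: add q7.
From q7 via ϵ: add q3.
No new states can be added; the closed set is {q0, q1, q3, q6, q7, q8}.

{q0, q1, q3, q6, q7, q8}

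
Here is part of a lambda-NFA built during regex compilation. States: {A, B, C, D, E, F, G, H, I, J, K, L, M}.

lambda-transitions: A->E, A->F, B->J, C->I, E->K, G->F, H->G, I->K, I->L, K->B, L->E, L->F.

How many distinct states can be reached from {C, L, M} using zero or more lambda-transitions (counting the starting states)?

Start with {C, L, M}.
From C via lambda: add I.
From L via lambda: add E, F.
From E via lambda: add K.
From K via lambda: add B.
From B via lambda: add J.
lambda-closure = {B, C, E, F, I, J, K, L, M}, which has 9 states.

9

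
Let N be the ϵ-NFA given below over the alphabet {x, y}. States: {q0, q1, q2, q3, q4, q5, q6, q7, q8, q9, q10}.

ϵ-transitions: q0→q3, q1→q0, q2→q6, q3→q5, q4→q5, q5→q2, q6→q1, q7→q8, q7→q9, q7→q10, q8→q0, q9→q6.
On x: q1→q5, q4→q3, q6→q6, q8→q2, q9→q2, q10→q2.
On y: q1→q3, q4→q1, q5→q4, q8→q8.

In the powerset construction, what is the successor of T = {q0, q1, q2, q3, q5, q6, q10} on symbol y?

q1 on y → {q3}.
q5 on y → {q4}.
No y-transition from q0, q2, q3, q6, q10.
Union after reading y: {q3, q4}.
Now take the ϵ-closure:
From q3 via ϵ: add q5.
From q5 via ϵ: add q2.
From q2 via ϵ: add q6.
From q6 via ϵ: add q1.
From q1 via ϵ: add q0.
No new states can be added; the closed set is {q0, q1, q2, q3, q4, q5, q6}.

{q0, q1, q2, q3, q4, q5, q6}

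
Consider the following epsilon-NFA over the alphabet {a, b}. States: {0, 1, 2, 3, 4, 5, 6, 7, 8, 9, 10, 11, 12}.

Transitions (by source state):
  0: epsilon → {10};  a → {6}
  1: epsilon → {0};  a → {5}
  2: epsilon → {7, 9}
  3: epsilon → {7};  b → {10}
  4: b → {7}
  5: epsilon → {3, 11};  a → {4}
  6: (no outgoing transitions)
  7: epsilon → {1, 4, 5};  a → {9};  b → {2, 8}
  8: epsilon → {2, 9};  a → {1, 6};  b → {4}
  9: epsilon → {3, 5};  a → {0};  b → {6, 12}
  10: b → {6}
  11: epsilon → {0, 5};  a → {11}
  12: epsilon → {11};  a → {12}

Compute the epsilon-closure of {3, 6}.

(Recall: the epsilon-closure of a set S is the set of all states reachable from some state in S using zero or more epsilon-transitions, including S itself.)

{0, 1, 3, 4, 5, 6, 7, 10, 11}

Start with {3, 6}.
From 3 via epsilon: add 7.
From 7 via epsilon: add 1, 4, 5.
From 1 via epsilon: add 0.
From 5 via epsilon: add 11.
From 0 via epsilon: add 10.
No new states can be added; the closed set is {0, 1, 3, 4, 5, 6, 7, 10, 11}.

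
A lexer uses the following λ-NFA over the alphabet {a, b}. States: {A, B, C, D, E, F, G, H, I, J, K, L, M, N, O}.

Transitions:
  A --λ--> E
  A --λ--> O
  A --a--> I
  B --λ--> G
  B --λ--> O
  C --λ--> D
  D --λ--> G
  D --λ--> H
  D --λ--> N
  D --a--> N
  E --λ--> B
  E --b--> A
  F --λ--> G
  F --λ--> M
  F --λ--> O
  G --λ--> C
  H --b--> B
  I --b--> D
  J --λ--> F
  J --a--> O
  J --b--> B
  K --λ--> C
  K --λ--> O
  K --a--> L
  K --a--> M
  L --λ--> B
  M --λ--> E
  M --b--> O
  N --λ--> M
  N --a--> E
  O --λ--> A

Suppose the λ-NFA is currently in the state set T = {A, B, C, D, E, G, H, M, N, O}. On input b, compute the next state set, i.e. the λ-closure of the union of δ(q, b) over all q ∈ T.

E on b → {A}.
H on b → {B}.
M on b → {O}.
No b-transition from A, B, C, D, G, N, O.
Union after reading b: {A, B, O}.
Now take the λ-closure:
From A via λ: add E.
From B via λ: add G.
From G via λ: add C.
From C via λ: add D.
From D via λ: add H, N.
From N via λ: add M.
No new states can be added; the closed set is {A, B, C, D, E, G, H, M, N, O}.

{A, B, C, D, E, G, H, M, N, O}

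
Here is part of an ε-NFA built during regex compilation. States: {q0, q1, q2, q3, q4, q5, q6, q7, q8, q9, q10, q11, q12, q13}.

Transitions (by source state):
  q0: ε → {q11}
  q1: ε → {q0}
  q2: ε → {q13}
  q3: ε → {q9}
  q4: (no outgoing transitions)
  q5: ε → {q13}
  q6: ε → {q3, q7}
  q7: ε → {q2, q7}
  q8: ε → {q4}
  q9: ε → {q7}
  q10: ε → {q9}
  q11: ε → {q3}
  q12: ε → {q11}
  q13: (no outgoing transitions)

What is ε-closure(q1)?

{q0, q1, q2, q3, q7, q9, q11, q13}

Start with {q1}.
From q1 via ε: add q0.
From q0 via ε: add q11.
From q11 via ε: add q3.
From q3 via ε: add q9.
From q9 via ε: add q7.
From q7 via ε: add q2.
From q2 via ε: add q13.
No new states can be added; the closed set is {q0, q1, q2, q3, q7, q9, q11, q13}.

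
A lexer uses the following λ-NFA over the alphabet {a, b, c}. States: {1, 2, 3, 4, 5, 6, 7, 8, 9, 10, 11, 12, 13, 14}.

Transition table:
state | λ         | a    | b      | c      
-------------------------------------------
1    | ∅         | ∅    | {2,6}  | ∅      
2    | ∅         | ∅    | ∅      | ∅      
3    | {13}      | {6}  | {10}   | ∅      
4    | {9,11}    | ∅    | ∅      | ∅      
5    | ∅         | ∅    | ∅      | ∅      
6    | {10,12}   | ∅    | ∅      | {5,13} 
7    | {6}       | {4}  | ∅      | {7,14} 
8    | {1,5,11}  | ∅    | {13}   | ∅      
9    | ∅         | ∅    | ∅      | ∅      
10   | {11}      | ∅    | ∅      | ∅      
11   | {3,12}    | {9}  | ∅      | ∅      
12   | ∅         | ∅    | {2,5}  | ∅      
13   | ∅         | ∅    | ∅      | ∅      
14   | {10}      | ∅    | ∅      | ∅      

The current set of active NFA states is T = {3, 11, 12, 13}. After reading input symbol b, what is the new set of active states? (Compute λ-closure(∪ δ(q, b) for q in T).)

3 on b → {10}.
12 on b → {2, 5}.
No b-transition from 11, 13.
Union after reading b: {2, 5, 10}.
Now take the λ-closure:
From 10 via λ: add 11.
From 11 via λ: add 3, 12.
From 3 via λ: add 13.
No new states can be added; the closed set is {2, 3, 5, 10, 11, 12, 13}.

{2, 3, 5, 10, 11, 12, 13}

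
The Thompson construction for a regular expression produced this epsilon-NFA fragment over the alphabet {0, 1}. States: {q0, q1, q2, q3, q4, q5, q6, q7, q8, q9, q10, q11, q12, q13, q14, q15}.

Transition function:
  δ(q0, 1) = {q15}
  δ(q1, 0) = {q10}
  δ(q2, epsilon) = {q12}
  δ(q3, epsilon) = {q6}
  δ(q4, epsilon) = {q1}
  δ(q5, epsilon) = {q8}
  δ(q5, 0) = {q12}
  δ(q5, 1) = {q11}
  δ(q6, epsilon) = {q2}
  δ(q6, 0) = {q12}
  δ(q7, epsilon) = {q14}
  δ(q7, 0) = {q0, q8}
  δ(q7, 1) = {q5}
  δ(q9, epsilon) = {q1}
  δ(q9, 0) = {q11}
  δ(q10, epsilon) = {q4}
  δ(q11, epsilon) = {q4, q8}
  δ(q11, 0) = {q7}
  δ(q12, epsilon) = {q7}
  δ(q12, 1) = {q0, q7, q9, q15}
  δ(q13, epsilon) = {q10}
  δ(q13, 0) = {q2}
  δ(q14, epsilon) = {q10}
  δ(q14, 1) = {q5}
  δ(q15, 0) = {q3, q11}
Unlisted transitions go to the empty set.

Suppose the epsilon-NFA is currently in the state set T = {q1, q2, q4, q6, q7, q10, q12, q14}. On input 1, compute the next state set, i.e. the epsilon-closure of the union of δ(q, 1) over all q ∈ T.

{q0, q1, q4, q5, q7, q8, q9, q10, q14, q15}

q7 on 1 → {q5}.
q12 on 1 → {q0, q7, q9, q15}.
q14 on 1 → {q5}.
No 1-transition from q1, q2, q4, q6, q10.
Union after reading 1: {q0, q5, q7, q9, q15}.
Now take the epsilon-closure:
From q5 via epsilon: add q8.
From q7 via epsilon: add q14.
From q9 via epsilon: add q1.
From q14 via epsilon: add q10.
From q10 via epsilon: add q4.
No new states can be added; the closed set is {q0, q1, q4, q5, q7, q8, q9, q10, q14, q15}.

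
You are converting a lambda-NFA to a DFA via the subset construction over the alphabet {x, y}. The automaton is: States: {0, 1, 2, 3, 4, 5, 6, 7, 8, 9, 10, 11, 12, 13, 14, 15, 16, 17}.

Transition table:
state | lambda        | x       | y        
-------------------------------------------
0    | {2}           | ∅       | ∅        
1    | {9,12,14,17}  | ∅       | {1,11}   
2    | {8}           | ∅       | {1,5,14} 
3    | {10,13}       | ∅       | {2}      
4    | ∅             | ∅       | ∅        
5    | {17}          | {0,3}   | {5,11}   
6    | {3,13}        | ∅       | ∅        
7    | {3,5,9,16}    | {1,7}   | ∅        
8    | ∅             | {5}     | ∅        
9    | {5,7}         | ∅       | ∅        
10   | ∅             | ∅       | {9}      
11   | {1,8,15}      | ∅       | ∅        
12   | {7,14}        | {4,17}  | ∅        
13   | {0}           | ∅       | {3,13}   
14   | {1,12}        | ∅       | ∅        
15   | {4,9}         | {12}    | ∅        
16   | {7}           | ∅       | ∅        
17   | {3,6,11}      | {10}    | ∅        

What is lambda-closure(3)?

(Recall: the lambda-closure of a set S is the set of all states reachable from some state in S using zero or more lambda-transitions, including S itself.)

{0, 2, 3, 8, 10, 13}

Start with {3}.
From 3 via lambda: add 10, 13.
From 13 via lambda: add 0.
From 0 via lambda: add 2.
From 2 via lambda: add 8.
No new states can be added; the closed set is {0, 2, 3, 8, 10, 13}.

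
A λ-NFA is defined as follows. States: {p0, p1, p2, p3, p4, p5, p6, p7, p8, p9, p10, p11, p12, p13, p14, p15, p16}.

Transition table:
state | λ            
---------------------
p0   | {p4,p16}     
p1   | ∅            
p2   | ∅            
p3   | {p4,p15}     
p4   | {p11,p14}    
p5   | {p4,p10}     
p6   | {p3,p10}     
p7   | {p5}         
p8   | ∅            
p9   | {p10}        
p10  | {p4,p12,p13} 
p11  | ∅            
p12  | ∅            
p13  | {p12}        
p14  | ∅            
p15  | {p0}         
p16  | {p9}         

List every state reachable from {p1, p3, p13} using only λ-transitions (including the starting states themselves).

{p0, p1, p3, p4, p9, p10, p11, p12, p13, p14, p15, p16}

Start with {p1, p3, p13}.
From p3 via λ: add p4, p15.
From p13 via λ: add p12.
From p4 via λ: add p11, p14.
From p15 via λ: add p0.
From p0 via λ: add p16.
From p16 via λ: add p9.
From p9 via λ: add p10.
No new states can be added; the closed set is {p0, p1, p3, p4, p9, p10, p11, p12, p13, p14, p15, p16}.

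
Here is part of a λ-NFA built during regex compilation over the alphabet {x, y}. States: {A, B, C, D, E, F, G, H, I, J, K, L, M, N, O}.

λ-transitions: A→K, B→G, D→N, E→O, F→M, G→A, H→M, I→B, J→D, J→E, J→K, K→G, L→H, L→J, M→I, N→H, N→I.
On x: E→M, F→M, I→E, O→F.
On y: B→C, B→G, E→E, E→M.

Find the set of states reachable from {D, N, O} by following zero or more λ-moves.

Start with {D, N, O}.
From N via λ: add H, I.
From H via λ: add M.
From I via λ: add B.
From B via λ: add G.
From G via λ: add A.
From A via λ: add K.
No new states can be added; the closed set is {A, B, D, G, H, I, K, M, N, O}.

{A, B, D, G, H, I, K, M, N, O}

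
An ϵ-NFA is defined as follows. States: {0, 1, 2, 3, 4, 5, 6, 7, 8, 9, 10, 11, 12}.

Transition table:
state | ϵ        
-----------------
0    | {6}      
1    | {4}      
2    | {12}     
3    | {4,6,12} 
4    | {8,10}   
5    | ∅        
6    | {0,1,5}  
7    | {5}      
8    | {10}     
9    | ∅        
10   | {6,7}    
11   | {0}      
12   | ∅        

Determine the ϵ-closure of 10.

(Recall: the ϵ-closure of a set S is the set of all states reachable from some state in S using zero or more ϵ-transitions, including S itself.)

Start with {10}.
From 10 via ϵ: add 6, 7.
From 6 via ϵ: add 0, 1, 5.
From 1 via ϵ: add 4.
From 4 via ϵ: add 8.
No new states can be added; the closed set is {0, 1, 4, 5, 6, 7, 8, 10}.

{0, 1, 4, 5, 6, 7, 8, 10}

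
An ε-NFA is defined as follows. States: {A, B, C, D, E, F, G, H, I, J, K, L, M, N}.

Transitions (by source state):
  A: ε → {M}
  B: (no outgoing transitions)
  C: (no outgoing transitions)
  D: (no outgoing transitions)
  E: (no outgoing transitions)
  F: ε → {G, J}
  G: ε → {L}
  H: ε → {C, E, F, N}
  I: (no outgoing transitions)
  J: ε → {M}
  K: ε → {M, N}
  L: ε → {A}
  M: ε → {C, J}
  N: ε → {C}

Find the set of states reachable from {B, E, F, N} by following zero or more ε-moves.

Start with {B, E, F, N}.
From F via ε: add G, J.
From N via ε: add C.
From G via ε: add L.
From J via ε: add M.
From L via ε: add A.
No new states can be added; the closed set is {A, B, C, E, F, G, J, L, M, N}.

{A, B, C, E, F, G, J, L, M, N}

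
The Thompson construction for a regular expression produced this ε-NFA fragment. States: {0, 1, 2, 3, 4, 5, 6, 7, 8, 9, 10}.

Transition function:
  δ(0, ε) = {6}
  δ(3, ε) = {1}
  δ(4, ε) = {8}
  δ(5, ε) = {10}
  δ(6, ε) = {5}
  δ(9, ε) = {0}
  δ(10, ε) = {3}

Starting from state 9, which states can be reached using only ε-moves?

{0, 1, 3, 5, 6, 9, 10}

Start with {9}.
From 9 via ε: add 0.
From 0 via ε: add 6.
From 6 via ε: add 5.
From 5 via ε: add 10.
From 10 via ε: add 3.
From 3 via ε: add 1.
No new states can be added; the closed set is {0, 1, 3, 5, 6, 9, 10}.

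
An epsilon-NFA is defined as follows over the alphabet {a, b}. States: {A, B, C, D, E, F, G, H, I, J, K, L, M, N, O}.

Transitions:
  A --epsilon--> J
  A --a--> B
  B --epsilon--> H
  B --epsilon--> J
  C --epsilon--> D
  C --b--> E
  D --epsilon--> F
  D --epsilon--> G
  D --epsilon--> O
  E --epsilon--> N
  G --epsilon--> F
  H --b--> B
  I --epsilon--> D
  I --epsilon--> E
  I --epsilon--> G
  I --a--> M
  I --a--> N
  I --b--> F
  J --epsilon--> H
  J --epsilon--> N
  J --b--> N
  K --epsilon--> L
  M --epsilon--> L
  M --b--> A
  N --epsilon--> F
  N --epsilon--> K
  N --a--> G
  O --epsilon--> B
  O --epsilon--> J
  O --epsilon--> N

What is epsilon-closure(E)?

{E, F, K, L, N}

Start with {E}.
From E via epsilon: add N.
From N via epsilon: add F, K.
From K via epsilon: add L.
No new states can be added; the closed set is {E, F, K, L, N}.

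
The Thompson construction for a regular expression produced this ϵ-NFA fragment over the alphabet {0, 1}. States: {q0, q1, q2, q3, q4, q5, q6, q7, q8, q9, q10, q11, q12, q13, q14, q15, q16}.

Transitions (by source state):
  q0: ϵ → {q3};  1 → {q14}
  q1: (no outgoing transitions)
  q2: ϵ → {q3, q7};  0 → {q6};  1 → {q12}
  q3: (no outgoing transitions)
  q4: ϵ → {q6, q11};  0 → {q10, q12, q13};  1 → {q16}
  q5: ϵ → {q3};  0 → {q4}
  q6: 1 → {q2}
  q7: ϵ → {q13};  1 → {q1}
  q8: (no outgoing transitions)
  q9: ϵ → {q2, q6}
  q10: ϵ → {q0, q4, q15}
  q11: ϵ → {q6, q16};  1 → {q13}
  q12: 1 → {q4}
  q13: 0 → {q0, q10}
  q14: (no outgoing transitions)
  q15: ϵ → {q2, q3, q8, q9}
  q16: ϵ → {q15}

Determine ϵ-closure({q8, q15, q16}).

{q2, q3, q6, q7, q8, q9, q13, q15, q16}

Start with {q8, q15, q16}.
From q15 via ϵ: add q2, q3, q9.
From q2 via ϵ: add q7.
From q9 via ϵ: add q6.
From q7 via ϵ: add q13.
No new states can be added; the closed set is {q2, q3, q6, q7, q8, q9, q13, q15, q16}.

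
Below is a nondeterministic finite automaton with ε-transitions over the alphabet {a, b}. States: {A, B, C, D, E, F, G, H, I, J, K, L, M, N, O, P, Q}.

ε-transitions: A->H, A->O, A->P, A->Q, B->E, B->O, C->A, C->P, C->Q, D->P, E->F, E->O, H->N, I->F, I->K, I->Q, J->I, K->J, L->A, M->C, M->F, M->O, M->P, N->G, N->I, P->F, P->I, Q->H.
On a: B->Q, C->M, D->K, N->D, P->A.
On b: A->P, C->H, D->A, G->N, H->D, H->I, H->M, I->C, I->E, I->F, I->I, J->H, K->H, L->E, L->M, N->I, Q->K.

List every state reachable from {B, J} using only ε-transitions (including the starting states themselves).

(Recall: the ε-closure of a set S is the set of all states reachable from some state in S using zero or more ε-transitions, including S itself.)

Start with {B, J}.
From B via ε: add E, O.
From J via ε: add I.
From E via ε: add F.
From I via ε: add K, Q.
From Q via ε: add H.
From H via ε: add N.
From N via ε: add G.
No new states can be added; the closed set is {B, E, F, G, H, I, J, K, N, O, Q}.

{B, E, F, G, H, I, J, K, N, O, Q}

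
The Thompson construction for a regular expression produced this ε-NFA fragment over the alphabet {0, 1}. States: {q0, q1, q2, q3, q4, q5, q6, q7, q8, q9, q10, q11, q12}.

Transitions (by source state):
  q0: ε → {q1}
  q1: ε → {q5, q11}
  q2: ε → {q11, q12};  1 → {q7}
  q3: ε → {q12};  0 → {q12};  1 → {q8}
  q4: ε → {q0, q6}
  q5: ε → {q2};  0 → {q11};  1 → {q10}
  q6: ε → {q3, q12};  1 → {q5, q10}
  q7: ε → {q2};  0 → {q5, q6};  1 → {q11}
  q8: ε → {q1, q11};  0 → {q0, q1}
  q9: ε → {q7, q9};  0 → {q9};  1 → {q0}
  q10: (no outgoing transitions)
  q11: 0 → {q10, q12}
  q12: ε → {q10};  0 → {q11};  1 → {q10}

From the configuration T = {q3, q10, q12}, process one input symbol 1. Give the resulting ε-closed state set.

q3 on 1 → {q8}.
q12 on 1 → {q10}.
No 1-transition from q10.
Union after reading 1: {q8, q10}.
Now take the ε-closure:
From q8 via ε: add q1, q11.
From q1 via ε: add q5.
From q5 via ε: add q2.
From q2 via ε: add q12.
No new states can be added; the closed set is {q1, q2, q5, q8, q10, q11, q12}.

{q1, q2, q5, q8, q10, q11, q12}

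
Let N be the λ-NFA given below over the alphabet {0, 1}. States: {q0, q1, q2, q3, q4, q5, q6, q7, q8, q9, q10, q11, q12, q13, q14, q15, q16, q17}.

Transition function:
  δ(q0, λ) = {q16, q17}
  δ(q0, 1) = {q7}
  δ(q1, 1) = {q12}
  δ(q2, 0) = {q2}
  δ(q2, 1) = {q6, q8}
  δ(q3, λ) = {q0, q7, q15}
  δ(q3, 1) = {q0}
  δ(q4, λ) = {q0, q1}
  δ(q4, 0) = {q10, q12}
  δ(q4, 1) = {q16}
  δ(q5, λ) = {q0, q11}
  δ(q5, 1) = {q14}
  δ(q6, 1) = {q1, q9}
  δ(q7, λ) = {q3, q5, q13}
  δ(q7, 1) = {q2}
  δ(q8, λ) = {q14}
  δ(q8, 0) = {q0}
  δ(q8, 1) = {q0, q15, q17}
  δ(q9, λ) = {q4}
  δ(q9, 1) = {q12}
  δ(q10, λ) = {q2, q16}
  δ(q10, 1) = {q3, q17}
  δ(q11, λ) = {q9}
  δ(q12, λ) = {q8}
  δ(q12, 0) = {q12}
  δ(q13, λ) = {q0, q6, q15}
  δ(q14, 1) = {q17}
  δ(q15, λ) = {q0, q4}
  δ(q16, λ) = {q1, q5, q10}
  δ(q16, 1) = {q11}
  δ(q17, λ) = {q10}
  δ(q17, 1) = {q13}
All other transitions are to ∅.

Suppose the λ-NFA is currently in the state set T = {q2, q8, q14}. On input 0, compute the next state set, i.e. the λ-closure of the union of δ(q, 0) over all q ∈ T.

q2 on 0 → {q2}.
q8 on 0 → {q0}.
No 0-transition from q14.
Union after reading 0: {q0, q2}.
Now take the λ-closure:
From q0 via λ: add q16, q17.
From q16 via λ: add q1, q5, q10.
From q5 via λ: add q11.
From q11 via λ: add q9.
From q9 via λ: add q4.
No new states can be added; the closed set is {q0, q1, q2, q4, q5, q9, q10, q11, q16, q17}.

{q0, q1, q2, q4, q5, q9, q10, q11, q16, q17}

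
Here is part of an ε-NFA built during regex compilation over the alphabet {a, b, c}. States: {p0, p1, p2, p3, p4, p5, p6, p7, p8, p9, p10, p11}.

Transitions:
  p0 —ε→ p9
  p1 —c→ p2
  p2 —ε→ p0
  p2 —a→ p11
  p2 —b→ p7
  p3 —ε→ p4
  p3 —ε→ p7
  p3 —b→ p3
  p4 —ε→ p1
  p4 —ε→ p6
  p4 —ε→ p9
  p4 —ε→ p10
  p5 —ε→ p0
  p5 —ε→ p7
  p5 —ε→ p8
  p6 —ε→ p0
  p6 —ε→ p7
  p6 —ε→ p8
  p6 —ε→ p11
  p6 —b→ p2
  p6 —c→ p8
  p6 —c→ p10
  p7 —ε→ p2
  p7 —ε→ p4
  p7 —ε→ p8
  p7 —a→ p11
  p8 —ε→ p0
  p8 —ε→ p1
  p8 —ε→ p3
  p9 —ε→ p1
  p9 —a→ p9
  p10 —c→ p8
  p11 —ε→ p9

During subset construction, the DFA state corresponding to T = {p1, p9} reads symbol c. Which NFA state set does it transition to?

p1 on c → {p2}.
No c-transition from p9.
Union after reading c: {p2}.
Now take the ε-closure:
From p2 via ε: add p0.
From p0 via ε: add p9.
From p9 via ε: add p1.
No new states can be added; the closed set is {p0, p1, p2, p9}.

{p0, p1, p2, p9}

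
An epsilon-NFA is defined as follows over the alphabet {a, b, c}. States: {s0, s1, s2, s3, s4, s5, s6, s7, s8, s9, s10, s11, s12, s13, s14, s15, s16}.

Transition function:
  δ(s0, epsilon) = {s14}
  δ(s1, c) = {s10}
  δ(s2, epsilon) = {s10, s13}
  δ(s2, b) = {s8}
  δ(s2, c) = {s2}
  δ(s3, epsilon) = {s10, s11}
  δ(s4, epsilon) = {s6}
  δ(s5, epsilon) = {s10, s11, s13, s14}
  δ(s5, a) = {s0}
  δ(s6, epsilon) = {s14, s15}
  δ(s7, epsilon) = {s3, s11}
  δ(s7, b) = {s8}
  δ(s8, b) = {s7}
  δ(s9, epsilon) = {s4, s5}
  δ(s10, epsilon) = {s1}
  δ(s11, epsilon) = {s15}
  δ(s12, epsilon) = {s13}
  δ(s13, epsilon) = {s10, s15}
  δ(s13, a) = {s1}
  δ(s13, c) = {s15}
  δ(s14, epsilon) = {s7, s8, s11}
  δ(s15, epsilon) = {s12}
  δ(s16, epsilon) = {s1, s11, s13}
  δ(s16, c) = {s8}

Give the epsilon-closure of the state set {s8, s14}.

{s1, s3, s7, s8, s10, s11, s12, s13, s14, s15}

Start with {s8, s14}.
From s14 via epsilon: add s7, s11.
From s7 via epsilon: add s3.
From s11 via epsilon: add s15.
From s3 via epsilon: add s10.
From s15 via epsilon: add s12.
From s10 via epsilon: add s1.
From s12 via epsilon: add s13.
No new states can be added; the closed set is {s1, s3, s7, s8, s10, s11, s12, s13, s14, s15}.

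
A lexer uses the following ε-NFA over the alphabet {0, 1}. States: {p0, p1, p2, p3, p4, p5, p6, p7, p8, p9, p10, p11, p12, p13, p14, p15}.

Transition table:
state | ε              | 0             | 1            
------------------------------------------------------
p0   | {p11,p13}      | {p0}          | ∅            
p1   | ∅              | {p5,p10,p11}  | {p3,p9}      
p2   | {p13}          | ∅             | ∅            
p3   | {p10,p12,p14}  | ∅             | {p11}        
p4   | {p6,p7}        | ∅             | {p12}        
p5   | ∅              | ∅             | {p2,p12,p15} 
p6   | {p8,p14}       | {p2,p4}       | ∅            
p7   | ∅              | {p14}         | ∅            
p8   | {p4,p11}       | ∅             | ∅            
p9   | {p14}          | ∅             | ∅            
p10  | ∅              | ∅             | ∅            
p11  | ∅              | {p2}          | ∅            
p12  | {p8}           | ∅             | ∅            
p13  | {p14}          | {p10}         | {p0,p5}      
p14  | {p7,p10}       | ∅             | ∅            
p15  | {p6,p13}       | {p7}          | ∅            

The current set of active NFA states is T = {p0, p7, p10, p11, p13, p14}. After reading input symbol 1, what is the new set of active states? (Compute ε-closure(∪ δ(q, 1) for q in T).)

{p0, p5, p7, p10, p11, p13, p14}

p13 on 1 → {p0, p5}.
No 1-transition from p0, p7, p10, p11, p14.
Union after reading 1: {p0, p5}.
Now take the ε-closure:
From p0 via ε: add p11, p13.
From p13 via ε: add p14.
From p14 via ε: add p7, p10.
No new states can be added; the closed set is {p0, p5, p7, p10, p11, p13, p14}.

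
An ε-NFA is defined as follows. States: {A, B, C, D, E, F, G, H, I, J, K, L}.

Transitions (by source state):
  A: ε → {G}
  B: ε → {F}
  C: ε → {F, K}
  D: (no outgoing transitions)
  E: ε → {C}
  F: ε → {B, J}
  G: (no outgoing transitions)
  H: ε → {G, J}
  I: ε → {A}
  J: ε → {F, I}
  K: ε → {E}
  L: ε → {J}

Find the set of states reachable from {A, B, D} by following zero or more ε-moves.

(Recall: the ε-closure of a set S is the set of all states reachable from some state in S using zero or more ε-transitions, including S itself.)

Start with {A, B, D}.
From A via ε: add G.
From B via ε: add F.
From F via ε: add J.
From J via ε: add I.
No new states can be added; the closed set is {A, B, D, F, G, I, J}.

{A, B, D, F, G, I, J}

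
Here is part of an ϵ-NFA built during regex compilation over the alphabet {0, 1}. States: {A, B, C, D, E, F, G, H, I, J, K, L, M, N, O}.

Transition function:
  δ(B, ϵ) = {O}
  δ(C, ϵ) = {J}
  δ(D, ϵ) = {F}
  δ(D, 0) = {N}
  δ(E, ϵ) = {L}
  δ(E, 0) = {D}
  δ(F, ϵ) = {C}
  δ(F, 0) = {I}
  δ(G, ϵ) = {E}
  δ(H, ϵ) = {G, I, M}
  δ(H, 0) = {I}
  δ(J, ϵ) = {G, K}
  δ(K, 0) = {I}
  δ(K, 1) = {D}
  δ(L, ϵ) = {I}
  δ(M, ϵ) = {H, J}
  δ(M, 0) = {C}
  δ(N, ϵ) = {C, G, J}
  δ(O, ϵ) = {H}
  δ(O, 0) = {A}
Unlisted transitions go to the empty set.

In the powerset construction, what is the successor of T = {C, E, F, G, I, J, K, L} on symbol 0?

E on 0 → {D}.
F on 0 → {I}.
K on 0 → {I}.
No 0-transition from C, G, I, J, L.
Union after reading 0: {D, I}.
Now take the ϵ-closure:
From D via ϵ: add F.
From F via ϵ: add C.
From C via ϵ: add J.
From J via ϵ: add G, K.
From G via ϵ: add E.
From E via ϵ: add L.
No new states can be added; the closed set is {C, D, E, F, G, I, J, K, L}.

{C, D, E, F, G, I, J, K, L}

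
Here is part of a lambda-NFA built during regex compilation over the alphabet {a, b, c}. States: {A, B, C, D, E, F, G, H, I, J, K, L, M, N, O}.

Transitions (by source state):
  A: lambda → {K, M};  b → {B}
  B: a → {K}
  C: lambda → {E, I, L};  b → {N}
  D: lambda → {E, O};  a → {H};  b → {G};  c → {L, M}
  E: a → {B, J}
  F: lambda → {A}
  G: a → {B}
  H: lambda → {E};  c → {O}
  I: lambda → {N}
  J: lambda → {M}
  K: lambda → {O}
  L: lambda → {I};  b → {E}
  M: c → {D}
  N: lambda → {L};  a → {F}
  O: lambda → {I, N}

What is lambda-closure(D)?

{D, E, I, L, N, O}

Start with {D}.
From D via lambda: add E, O.
From O via lambda: add I, N.
From N via lambda: add L.
No new states can be added; the closed set is {D, E, I, L, N, O}.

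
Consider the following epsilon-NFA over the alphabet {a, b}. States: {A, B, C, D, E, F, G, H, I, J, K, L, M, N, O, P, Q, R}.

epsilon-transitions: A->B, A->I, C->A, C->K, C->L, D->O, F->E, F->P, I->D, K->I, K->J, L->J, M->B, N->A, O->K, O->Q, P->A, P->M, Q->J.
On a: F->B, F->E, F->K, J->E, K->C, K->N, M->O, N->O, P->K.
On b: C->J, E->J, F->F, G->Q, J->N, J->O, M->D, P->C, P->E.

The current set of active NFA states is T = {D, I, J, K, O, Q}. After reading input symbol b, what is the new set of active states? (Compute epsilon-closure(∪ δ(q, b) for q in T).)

{A, B, D, I, J, K, N, O, Q}

J on b → {N, O}.
No b-transition from D, I, K, O, Q.
Union after reading b: {N, O}.
Now take the epsilon-closure:
From N via epsilon: add A.
From O via epsilon: add K, Q.
From A via epsilon: add B, I.
From K via epsilon: add J.
From I via epsilon: add D.
No new states can be added; the closed set is {A, B, D, I, J, K, N, O, Q}.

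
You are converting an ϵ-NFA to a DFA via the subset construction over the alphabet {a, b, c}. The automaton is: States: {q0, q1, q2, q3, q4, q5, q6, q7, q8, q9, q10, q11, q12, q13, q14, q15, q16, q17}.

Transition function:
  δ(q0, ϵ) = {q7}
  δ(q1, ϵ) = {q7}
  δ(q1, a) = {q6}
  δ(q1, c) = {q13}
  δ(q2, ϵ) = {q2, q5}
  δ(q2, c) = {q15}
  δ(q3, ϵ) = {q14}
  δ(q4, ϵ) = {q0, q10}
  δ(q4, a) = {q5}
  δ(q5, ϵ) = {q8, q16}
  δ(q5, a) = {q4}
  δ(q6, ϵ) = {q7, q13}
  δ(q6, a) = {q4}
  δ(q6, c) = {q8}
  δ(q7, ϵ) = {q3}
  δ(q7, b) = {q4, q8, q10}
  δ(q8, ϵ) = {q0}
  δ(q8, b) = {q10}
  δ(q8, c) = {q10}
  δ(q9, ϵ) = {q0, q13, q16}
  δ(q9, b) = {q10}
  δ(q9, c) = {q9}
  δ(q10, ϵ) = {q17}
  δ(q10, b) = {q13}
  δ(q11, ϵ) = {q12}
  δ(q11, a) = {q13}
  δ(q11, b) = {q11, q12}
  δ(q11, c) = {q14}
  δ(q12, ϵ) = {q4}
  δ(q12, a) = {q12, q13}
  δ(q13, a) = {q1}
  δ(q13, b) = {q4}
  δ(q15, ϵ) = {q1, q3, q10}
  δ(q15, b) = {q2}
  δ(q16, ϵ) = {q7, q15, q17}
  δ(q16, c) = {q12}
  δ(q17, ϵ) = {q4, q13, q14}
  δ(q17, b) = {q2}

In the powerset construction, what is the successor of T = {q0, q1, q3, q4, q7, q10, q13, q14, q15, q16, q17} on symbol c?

{q0, q3, q4, q7, q10, q12, q13, q14, q17}

q1 on c → {q13}.
q16 on c → {q12}.
No c-transition from q0, q3, q4, q7, q10, q13, q14, q15, q17.
Union after reading c: {q12, q13}.
Now take the ϵ-closure:
From q12 via ϵ: add q4.
From q4 via ϵ: add q0, q10.
From q0 via ϵ: add q7.
From q10 via ϵ: add q17.
From q7 via ϵ: add q3.
From q17 via ϵ: add q14.
No new states can be added; the closed set is {q0, q3, q4, q7, q10, q12, q13, q14, q17}.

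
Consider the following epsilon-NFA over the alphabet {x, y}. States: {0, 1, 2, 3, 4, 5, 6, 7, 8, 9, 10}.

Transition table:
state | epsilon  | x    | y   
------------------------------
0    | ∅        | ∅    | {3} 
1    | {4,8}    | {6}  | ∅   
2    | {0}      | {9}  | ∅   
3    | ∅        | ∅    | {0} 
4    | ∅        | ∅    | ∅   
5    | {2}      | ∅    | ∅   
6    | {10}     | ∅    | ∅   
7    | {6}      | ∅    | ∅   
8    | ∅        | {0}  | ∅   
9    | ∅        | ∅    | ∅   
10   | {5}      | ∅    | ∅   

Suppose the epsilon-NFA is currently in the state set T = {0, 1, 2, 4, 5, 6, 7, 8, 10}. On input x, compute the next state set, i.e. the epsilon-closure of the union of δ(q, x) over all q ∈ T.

1 on x → {6}.
2 on x → {9}.
8 on x → {0}.
No x-transition from 0, 4, 5, 6, 7, 10.
Union after reading x: {0, 6, 9}.
Now take the epsilon-closure:
From 6 via epsilon: add 10.
From 10 via epsilon: add 5.
From 5 via epsilon: add 2.
No new states can be added; the closed set is {0, 2, 5, 6, 9, 10}.

{0, 2, 5, 6, 9, 10}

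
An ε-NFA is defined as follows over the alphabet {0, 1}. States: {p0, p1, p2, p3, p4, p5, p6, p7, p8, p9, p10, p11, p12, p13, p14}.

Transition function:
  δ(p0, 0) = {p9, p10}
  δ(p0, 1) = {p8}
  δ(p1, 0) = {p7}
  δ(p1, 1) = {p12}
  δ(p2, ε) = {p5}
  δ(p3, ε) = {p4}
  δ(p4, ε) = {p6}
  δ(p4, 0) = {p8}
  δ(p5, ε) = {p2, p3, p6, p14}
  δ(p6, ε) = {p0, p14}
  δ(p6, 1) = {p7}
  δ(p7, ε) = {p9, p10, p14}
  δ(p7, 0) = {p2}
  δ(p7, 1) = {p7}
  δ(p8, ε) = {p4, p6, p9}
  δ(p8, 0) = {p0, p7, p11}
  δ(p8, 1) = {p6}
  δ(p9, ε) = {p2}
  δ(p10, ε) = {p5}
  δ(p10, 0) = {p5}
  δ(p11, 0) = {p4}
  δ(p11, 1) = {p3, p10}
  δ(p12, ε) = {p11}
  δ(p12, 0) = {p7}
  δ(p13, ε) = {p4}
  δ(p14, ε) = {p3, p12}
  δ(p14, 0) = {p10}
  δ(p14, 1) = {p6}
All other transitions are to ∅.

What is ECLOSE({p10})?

{p0, p2, p3, p4, p5, p6, p10, p11, p12, p14}

Start with {p10}.
From p10 via ε: add p5.
From p5 via ε: add p2, p3, p6, p14.
From p3 via ε: add p4.
From p6 via ε: add p0.
From p14 via ε: add p12.
From p12 via ε: add p11.
No new states can be added; the closed set is {p0, p2, p3, p4, p5, p6, p10, p11, p12, p14}.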